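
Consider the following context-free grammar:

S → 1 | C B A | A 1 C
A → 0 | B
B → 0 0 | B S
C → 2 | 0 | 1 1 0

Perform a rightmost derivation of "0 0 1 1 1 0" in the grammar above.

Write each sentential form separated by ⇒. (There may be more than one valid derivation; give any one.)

S ⇒ A 1 C ⇒ A 1 1 1 0 ⇒ B 1 1 1 0 ⇒ 0 0 1 1 1 0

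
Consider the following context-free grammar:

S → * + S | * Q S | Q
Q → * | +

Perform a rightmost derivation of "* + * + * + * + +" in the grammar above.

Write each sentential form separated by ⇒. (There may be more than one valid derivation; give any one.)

S ⇒ * + S ⇒ * + * + S ⇒ * + * + * + S ⇒ * + * + * + * + S ⇒ * + * + * + * + Q ⇒ * + * + * + * + +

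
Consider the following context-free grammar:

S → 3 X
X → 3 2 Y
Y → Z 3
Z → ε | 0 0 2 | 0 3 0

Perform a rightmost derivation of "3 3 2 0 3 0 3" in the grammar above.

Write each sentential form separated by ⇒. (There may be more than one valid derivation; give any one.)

S ⇒ 3 X ⇒ 3 3 2 Y ⇒ 3 3 2 Z 3 ⇒ 3 3 2 0 3 0 3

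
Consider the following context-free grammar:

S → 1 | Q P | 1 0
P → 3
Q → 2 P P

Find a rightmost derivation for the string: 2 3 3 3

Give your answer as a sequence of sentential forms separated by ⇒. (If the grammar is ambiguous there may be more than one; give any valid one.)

S ⇒ Q P ⇒ Q 3 ⇒ 2 P P 3 ⇒ 2 P 3 3 ⇒ 2 3 3 3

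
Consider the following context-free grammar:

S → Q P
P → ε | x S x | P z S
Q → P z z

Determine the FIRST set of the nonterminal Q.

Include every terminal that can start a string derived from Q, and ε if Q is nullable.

We compute FIRST(Q) using the standard algorithm.
FIRST(P) = {x, z, ε}
FIRST(Q) = {x, z}
FIRST(S) = {x, z}
Therefore, FIRST(Q) = {x, z}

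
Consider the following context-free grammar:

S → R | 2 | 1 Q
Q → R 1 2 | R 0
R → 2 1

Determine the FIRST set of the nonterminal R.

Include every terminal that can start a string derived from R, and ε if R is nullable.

We compute FIRST(R) using the standard algorithm.
FIRST(Q) = {2}
FIRST(R) = {2}
FIRST(S) = {1, 2}
Therefore, FIRST(R) = {2}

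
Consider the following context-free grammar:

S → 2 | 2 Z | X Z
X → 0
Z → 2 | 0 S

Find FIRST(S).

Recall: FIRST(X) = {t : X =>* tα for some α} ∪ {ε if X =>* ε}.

We compute FIRST(S) using the standard algorithm.
FIRST(S) = {0, 2}
FIRST(X) = {0}
FIRST(Z) = {0, 2}
Therefore, FIRST(S) = {0, 2}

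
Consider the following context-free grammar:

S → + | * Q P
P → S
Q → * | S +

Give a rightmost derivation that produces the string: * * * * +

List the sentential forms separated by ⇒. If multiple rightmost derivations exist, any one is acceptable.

S ⇒ * Q P ⇒ * Q S ⇒ * Q * Q P ⇒ * Q * Q S ⇒ * Q * Q + ⇒ * Q * * + ⇒ * * * * +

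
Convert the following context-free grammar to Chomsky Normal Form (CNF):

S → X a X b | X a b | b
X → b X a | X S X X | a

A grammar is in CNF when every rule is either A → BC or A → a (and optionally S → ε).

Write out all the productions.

TA → a; TB → b; S → b; X → a; S → X X0; X0 → TA X1; X1 → X TB; S → X X2; X2 → TA TB; X → TB X3; X3 → X TA; X → X X4; X4 → S X5; X5 → X X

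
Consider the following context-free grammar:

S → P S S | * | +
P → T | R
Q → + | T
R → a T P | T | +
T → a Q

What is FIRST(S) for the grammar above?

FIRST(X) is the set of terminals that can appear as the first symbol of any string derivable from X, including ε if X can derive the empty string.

We compute FIRST(S) using the standard algorithm.
FIRST(P) = {+, a}
FIRST(Q) = {+, a}
FIRST(R) = {+, a}
FIRST(S) = {*, +, a}
FIRST(T) = {a}
Therefore, FIRST(S) = {*, +, a}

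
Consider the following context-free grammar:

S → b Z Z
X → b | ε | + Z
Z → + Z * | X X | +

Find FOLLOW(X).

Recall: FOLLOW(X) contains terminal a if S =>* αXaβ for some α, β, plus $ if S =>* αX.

We compute FOLLOW(X) using the standard algorithm.
FOLLOW(S) starts with {$}.
FIRST(S) = {b}
FIRST(X) = {+, b, ε}
FIRST(Z) = {+, b, ε}
FOLLOW(S) = {$}
FOLLOW(X) = {$, *, +, b}
FOLLOW(Z) = {$, *, +, b}
Therefore, FOLLOW(X) = {$, *, +, b}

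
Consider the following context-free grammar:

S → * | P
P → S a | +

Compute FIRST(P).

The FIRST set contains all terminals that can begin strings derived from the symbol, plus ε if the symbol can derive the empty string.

We compute FIRST(P) using the standard algorithm.
FIRST(P) = {*, +}
FIRST(S) = {*, +}
Therefore, FIRST(P) = {*, +}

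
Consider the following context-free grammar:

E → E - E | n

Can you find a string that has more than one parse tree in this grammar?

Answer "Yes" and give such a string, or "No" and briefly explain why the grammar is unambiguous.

Yes - the string 'n - n - n - n - n' has two distinct parse trees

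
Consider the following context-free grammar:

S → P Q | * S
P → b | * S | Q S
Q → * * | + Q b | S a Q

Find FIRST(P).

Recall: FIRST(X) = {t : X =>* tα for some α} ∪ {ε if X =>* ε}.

We compute FIRST(P) using the standard algorithm.
FIRST(P) = {*, +, b}
FIRST(Q) = {*, +, b}
FIRST(S) = {*, +, b}
Therefore, FIRST(P) = {*, +, b}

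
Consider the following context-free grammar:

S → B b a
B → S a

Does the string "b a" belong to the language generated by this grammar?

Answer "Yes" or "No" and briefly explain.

No - no valid derivation exists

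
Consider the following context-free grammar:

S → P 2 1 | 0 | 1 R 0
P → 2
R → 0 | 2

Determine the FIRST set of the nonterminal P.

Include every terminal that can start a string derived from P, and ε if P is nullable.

We compute FIRST(P) using the standard algorithm.
FIRST(P) = {2}
FIRST(R) = {0, 2}
FIRST(S) = {0, 1, 2}
Therefore, FIRST(P) = {2}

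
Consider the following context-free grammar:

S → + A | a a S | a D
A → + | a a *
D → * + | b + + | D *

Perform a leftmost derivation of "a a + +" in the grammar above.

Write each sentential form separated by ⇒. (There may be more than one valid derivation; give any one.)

S ⇒ a a S ⇒ a a + A ⇒ a a + +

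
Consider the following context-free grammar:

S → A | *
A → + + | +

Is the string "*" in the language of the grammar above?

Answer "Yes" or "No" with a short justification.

Yes - a valid derivation exists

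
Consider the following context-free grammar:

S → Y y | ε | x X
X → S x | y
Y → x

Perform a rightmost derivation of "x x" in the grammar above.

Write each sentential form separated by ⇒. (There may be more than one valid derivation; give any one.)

S ⇒ x X ⇒ x S x ⇒ x x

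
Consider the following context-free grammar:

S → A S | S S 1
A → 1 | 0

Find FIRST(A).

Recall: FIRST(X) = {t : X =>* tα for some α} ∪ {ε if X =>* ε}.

We compute FIRST(A) using the standard algorithm.
FIRST(A) = {0, 1}
FIRST(S) = {0, 1}
Therefore, FIRST(A) = {0, 1}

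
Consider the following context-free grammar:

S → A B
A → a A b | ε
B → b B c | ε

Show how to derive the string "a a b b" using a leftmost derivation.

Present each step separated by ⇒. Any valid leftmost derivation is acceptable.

S ⇒ A B ⇒ a A b B ⇒ a a A b b B ⇒ a a b b B ⇒ a a b b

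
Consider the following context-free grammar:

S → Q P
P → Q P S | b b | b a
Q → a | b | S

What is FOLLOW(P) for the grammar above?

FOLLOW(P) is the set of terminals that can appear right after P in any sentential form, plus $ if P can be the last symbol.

We compute FOLLOW(P) using the standard algorithm.
FOLLOW(S) starts with {$}.
FIRST(P) = {a, b}
FIRST(Q) = {a, b}
FIRST(S) = {a, b}
FOLLOW(P) = {$, a, b}
FOLLOW(Q) = {a, b}
FOLLOW(S) = {$, a, b}
Therefore, FOLLOW(P) = {$, a, b}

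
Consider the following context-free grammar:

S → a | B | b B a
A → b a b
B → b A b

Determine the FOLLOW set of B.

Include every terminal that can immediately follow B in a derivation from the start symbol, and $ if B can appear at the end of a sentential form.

We compute FOLLOW(B) using the standard algorithm.
FOLLOW(S) starts with {$}.
FIRST(A) = {b}
FIRST(B) = {b}
FIRST(S) = {a, b}
FOLLOW(A) = {b}
FOLLOW(B) = {$, a}
FOLLOW(S) = {$}
Therefore, FOLLOW(B) = {$, a}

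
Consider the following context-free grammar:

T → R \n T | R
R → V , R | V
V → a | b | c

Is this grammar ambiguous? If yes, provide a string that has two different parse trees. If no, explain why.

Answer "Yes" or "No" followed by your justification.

No - the grammar is unambiguous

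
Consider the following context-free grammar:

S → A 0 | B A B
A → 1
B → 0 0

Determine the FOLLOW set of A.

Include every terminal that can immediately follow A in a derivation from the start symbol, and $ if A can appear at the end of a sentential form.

We compute FOLLOW(A) using the standard algorithm.
FOLLOW(S) starts with {$}.
FIRST(A) = {1}
FIRST(B) = {0}
FIRST(S) = {0, 1}
FOLLOW(A) = {0}
FOLLOW(B) = {$, 1}
FOLLOW(S) = {$}
Therefore, FOLLOW(A) = {0}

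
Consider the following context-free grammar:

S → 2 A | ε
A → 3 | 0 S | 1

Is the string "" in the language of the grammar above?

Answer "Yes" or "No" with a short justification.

Yes - a valid derivation exists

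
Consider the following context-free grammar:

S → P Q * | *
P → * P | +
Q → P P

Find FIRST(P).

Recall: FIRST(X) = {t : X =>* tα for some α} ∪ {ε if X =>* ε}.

We compute FIRST(P) using the standard algorithm.
FIRST(P) = {*, +}
FIRST(Q) = {*, +}
FIRST(S) = {*, +}
Therefore, FIRST(P) = {*, +}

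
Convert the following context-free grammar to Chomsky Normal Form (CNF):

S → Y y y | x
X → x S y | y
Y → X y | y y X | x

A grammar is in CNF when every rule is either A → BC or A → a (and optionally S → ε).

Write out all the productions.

TY → y; S → x; TX → x; X → y; Y → x; S → Y X0; X0 → TY TY; X → TX X1; X1 → S TY; Y → X TY; Y → TY X2; X2 → TY X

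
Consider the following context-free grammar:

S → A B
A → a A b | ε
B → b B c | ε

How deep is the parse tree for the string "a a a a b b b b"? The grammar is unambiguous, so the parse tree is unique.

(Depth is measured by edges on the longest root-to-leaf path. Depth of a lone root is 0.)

6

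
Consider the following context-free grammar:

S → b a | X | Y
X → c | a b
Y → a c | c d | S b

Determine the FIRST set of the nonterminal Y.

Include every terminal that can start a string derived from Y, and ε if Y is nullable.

We compute FIRST(Y) using the standard algorithm.
FIRST(S) = {a, b, c}
FIRST(X) = {a, c}
FIRST(Y) = {a, b, c}
Therefore, FIRST(Y) = {a, b, c}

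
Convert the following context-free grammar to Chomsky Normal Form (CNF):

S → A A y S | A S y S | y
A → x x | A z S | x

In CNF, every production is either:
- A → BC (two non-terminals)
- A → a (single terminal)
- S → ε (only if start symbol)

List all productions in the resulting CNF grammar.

TY → y; S → y; TX → x; TZ → z; A → x; S → A X0; X0 → A X1; X1 → TY S; S → A X2; X2 → S X3; X3 → TY S; A → TX TX; A → A X4; X4 → TZ S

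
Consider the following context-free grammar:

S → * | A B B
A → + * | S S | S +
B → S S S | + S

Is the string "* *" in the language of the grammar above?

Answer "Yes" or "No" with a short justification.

No - no valid derivation exists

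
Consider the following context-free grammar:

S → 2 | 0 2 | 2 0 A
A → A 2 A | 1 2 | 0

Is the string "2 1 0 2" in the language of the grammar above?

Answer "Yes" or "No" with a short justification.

No - no valid derivation exists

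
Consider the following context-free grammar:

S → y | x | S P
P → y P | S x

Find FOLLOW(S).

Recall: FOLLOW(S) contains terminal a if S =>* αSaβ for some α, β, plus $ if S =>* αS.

We compute FOLLOW(S) using the standard algorithm.
FOLLOW(S) starts with {$}.
FIRST(P) = {x, y}
FIRST(S) = {x, y}
FOLLOW(P) = {$, x, y}
FOLLOW(S) = {$, x, y}
Therefore, FOLLOW(S) = {$, x, y}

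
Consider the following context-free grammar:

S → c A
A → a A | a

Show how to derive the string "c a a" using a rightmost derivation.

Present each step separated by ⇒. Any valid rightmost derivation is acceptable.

S ⇒ c A ⇒ c a A ⇒ c a a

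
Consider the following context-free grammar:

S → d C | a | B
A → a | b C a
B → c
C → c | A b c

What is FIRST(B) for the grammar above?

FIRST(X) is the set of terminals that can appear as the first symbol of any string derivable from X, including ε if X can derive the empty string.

We compute FIRST(B) using the standard algorithm.
FIRST(A) = {a, b}
FIRST(B) = {c}
FIRST(C) = {a, b, c}
FIRST(S) = {a, c, d}
Therefore, FIRST(B) = {c}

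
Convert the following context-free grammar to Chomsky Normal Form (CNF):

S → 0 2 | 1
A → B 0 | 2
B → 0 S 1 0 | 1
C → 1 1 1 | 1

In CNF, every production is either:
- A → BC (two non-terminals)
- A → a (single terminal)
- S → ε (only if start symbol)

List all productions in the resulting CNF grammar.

T0 → 0; T2 → 2; S → 1; A → 2; T1 → 1; B → 1; C → 1; S → T0 T2; A → B T0; B → T0 X0; X0 → S X1; X1 → T1 T0; C → T1 X2; X2 → T1 T1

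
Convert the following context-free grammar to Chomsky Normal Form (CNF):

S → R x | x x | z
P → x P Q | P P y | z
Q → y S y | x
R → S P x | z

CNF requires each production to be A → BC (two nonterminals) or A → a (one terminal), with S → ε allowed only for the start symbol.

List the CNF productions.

TX → x; S → z; TY → y; P → z; Q → x; R → z; S → R TX; S → TX TX; P → TX X0; X0 → P Q; P → P X1; X1 → P TY; Q → TY X2; X2 → S TY; R → S X3; X3 → P TX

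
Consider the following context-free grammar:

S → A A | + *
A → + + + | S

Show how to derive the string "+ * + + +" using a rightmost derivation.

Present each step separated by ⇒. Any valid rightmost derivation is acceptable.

S ⇒ A A ⇒ A + + + ⇒ S + + + ⇒ + * + + +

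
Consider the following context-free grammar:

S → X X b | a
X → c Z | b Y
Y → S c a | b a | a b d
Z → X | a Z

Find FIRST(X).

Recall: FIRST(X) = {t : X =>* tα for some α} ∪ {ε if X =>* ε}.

We compute FIRST(X) using the standard algorithm.
FIRST(S) = {a, b, c}
FIRST(X) = {b, c}
FIRST(Y) = {a, b, c}
FIRST(Z) = {a, b, c}
Therefore, FIRST(X) = {b, c}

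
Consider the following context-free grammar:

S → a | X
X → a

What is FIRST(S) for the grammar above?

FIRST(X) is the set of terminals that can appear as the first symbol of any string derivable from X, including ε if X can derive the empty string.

We compute FIRST(S) using the standard algorithm.
FIRST(S) = {a}
FIRST(X) = {a}
Therefore, FIRST(S) = {a}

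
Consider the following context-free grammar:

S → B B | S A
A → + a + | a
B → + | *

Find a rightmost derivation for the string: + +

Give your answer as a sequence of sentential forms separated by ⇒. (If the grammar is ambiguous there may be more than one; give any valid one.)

S ⇒ B B ⇒ B + ⇒ + +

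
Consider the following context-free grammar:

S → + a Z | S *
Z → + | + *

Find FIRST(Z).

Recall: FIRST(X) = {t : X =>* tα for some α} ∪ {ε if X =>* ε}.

We compute FIRST(Z) using the standard algorithm.
FIRST(S) = {+}
FIRST(Z) = {+}
Therefore, FIRST(Z) = {+}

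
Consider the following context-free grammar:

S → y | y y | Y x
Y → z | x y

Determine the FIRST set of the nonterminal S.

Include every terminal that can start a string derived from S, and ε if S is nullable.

We compute FIRST(S) using the standard algorithm.
FIRST(S) = {x, y, z}
FIRST(Y) = {x, z}
Therefore, FIRST(S) = {x, y, z}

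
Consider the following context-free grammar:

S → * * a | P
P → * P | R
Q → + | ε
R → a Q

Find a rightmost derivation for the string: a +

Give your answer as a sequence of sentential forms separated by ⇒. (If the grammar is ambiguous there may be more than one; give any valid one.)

S ⇒ P ⇒ R ⇒ a Q ⇒ a +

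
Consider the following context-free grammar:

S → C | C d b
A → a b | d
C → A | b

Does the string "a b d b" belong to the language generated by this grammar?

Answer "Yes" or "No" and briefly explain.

Yes - a valid derivation exists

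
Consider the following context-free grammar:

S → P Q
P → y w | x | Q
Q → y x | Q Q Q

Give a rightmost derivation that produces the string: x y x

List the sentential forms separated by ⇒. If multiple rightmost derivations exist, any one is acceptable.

S ⇒ P Q ⇒ P y x ⇒ x y x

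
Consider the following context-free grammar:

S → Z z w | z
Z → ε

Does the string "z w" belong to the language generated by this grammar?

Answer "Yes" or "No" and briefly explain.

Yes - a valid derivation exists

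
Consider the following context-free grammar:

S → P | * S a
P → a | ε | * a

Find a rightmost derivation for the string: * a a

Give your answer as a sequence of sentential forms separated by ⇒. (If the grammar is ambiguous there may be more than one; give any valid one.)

S ⇒ * S a ⇒ * P a ⇒ * a a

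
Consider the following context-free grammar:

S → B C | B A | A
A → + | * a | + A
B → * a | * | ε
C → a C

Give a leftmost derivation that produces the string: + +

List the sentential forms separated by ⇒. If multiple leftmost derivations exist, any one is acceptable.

S ⇒ B A ⇒ A ⇒ + A ⇒ + +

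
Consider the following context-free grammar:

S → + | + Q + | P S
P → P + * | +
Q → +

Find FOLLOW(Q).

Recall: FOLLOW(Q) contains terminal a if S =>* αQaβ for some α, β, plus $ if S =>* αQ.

We compute FOLLOW(Q) using the standard algorithm.
FOLLOW(S) starts with {$}.
FIRST(P) = {+}
FIRST(Q) = {+}
FIRST(S) = {+}
FOLLOW(P) = {+}
FOLLOW(Q) = {+}
FOLLOW(S) = {$}
Therefore, FOLLOW(Q) = {+}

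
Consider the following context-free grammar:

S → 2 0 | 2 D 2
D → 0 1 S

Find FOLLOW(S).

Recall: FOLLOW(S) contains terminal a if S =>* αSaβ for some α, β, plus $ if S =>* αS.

We compute FOLLOW(S) using the standard algorithm.
FOLLOW(S) starts with {$}.
FIRST(D) = {0}
FIRST(S) = {2}
FOLLOW(D) = {2}
FOLLOW(S) = {$, 2}
Therefore, FOLLOW(S) = {$, 2}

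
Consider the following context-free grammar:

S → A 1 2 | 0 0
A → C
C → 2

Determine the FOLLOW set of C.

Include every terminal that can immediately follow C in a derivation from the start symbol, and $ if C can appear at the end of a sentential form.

We compute FOLLOW(C) using the standard algorithm.
FOLLOW(S) starts with {$}.
FIRST(A) = {2}
FIRST(C) = {2}
FIRST(S) = {0, 2}
FOLLOW(A) = {1}
FOLLOW(C) = {1}
FOLLOW(S) = {$}
Therefore, FOLLOW(C) = {1}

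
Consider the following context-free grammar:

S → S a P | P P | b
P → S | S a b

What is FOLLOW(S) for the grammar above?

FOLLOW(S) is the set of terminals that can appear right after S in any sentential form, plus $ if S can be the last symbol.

We compute FOLLOW(S) using the standard algorithm.
FOLLOW(S) starts with {$}.
FIRST(P) = {b}
FIRST(S) = {b}
FOLLOW(P) = {$, a, b}
FOLLOW(S) = {$, a, b}
Therefore, FOLLOW(S) = {$, a, b}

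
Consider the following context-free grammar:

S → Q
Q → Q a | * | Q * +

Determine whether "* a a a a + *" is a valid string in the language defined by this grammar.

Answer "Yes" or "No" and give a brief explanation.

No - no valid derivation exists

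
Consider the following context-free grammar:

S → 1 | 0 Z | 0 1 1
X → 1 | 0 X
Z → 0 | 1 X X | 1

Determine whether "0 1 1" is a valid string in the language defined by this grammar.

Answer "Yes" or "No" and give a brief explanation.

Yes - a valid derivation exists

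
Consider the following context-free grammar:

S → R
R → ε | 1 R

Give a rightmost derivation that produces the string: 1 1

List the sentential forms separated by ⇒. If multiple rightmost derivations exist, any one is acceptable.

S ⇒ R ⇒ 1 R ⇒ 1 1 R ⇒ 1 1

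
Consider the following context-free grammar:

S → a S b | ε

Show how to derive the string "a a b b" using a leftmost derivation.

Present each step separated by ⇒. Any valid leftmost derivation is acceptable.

S ⇒ a S b ⇒ a a S b b ⇒ a a b b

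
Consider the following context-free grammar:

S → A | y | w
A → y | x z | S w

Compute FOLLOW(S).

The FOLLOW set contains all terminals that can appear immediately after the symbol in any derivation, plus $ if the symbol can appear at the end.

We compute FOLLOW(S) using the standard algorithm.
FOLLOW(S) starts with {$}.
FIRST(A) = {w, x, y}
FIRST(S) = {w, x, y}
FOLLOW(A) = {$, w}
FOLLOW(S) = {$, w}
Therefore, FOLLOW(S) = {$, w}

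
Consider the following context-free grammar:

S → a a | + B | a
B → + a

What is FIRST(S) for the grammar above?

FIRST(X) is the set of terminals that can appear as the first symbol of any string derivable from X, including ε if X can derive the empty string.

We compute FIRST(S) using the standard algorithm.
FIRST(B) = {+}
FIRST(S) = {+, a}
Therefore, FIRST(S) = {+, a}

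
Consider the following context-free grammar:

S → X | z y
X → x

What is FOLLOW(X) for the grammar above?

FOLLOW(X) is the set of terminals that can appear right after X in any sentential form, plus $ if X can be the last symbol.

We compute FOLLOW(X) using the standard algorithm.
FOLLOW(S) starts with {$}.
FIRST(S) = {x, z}
FIRST(X) = {x}
FOLLOW(S) = {$}
FOLLOW(X) = {$}
Therefore, FOLLOW(X) = {$}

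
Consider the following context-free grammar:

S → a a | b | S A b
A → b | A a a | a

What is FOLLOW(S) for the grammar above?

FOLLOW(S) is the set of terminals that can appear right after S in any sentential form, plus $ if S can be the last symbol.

We compute FOLLOW(S) using the standard algorithm.
FOLLOW(S) starts with {$}.
FIRST(A) = {a, b}
FIRST(S) = {a, b}
FOLLOW(A) = {a, b}
FOLLOW(S) = {$, a, b}
Therefore, FOLLOW(S) = {$, a, b}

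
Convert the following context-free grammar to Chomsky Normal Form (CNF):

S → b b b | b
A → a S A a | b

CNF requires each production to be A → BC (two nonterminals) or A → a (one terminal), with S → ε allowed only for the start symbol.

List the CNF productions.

TB → b; S → b; TA → a; A → b; S → TB X0; X0 → TB TB; A → TA X1; X1 → S X2; X2 → A TA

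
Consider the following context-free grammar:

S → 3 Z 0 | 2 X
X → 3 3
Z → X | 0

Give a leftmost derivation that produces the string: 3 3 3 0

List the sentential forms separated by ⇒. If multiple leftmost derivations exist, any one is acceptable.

S ⇒ 3 Z 0 ⇒ 3 X 0 ⇒ 3 3 3 0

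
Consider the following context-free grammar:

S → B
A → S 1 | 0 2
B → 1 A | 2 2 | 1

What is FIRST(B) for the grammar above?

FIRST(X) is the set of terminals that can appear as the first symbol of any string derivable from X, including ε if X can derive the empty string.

We compute FIRST(B) using the standard algorithm.
FIRST(A) = {0, 1, 2}
FIRST(B) = {1, 2}
FIRST(S) = {1, 2}
Therefore, FIRST(B) = {1, 2}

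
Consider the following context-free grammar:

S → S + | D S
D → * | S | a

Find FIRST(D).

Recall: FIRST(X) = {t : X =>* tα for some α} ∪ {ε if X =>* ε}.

We compute FIRST(D) using the standard algorithm.
FIRST(D) = {*, a}
FIRST(S) = {*, a}
Therefore, FIRST(D) = {*, a}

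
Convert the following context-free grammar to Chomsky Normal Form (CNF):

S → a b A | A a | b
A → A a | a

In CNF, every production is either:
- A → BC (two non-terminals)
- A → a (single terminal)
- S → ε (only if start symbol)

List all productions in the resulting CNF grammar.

TA → a; TB → b; S → b; A → a; S → TA X0; X0 → TB A; S → A TA; A → A TA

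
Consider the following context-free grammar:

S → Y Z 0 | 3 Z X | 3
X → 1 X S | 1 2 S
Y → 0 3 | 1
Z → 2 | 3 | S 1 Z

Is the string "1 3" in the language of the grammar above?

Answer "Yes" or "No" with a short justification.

No - no valid derivation exists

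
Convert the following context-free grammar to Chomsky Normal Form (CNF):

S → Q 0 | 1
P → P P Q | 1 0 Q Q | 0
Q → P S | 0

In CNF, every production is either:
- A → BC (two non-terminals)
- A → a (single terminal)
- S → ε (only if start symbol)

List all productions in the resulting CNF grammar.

T0 → 0; S → 1; T1 → 1; P → 0; Q → 0; S → Q T0; P → P X0; X0 → P Q; P → T1 X1; X1 → T0 X2; X2 → Q Q; Q → P S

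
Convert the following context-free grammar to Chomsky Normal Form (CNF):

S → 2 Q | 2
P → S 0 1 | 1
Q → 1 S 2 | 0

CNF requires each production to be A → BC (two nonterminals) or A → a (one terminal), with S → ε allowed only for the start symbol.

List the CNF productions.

T2 → 2; S → 2; T0 → 0; T1 → 1; P → 1; Q → 0; S → T2 Q; P → S X0; X0 → T0 T1; Q → T1 X1; X1 → S T2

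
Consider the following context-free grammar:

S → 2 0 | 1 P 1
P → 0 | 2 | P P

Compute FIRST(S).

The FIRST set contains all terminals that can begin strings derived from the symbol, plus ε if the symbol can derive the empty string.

We compute FIRST(S) using the standard algorithm.
FIRST(P) = {0, 2}
FIRST(S) = {1, 2}
Therefore, FIRST(S) = {1, 2}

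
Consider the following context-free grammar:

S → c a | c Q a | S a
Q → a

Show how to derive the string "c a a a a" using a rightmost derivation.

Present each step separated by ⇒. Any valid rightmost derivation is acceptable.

S ⇒ S a ⇒ S a a ⇒ c Q a a a ⇒ c a a a a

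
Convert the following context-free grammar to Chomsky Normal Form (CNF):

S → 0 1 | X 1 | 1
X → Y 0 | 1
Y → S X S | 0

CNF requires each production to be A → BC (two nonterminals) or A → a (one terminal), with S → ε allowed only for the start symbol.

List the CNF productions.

T0 → 0; T1 → 1; S → 1; X → 1; Y → 0; S → T0 T1; S → X T1; X → Y T0; Y → S X0; X0 → X S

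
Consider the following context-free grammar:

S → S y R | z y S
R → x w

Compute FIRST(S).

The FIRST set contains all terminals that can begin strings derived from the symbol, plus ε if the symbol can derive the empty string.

We compute FIRST(S) using the standard algorithm.
FIRST(R) = {x}
FIRST(S) = {z}
Therefore, FIRST(S) = {z}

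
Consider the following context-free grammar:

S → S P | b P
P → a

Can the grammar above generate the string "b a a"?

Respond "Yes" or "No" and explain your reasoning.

Yes - a valid derivation exists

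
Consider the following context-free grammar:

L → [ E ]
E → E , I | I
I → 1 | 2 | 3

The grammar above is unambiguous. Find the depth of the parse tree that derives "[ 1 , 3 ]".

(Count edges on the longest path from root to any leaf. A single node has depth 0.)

4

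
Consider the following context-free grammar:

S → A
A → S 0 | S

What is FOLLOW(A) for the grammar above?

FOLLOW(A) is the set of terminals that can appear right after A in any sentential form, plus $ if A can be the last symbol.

We compute FOLLOW(A) using the standard algorithm.
FOLLOW(S) starts with {$}.
FIRST(A) = {}
FIRST(S) = {}
FOLLOW(A) = {$, 0}
FOLLOW(S) = {$, 0}
Therefore, FOLLOW(A) = {$, 0}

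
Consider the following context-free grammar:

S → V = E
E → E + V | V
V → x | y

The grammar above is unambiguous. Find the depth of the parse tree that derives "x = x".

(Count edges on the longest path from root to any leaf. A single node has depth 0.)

3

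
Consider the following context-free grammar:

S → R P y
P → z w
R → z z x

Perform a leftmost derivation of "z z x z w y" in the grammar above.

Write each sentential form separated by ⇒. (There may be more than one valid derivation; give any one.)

S ⇒ R P y ⇒ z z x P y ⇒ z z x z w y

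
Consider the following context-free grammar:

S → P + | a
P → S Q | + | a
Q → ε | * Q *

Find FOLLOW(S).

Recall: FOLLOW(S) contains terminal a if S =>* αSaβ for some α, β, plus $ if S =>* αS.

We compute FOLLOW(S) using the standard algorithm.
FOLLOW(S) starts with {$}.
FIRST(P) = {+, a}
FIRST(Q) = {*, ε}
FIRST(S) = {+, a}
FOLLOW(P) = {+}
FOLLOW(Q) = {*, +}
FOLLOW(S) = {$, *, +}
Therefore, FOLLOW(S) = {$, *, +}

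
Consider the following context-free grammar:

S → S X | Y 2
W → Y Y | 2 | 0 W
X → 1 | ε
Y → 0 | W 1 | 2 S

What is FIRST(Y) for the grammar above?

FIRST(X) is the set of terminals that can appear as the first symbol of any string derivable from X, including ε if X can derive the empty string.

We compute FIRST(Y) using the standard algorithm.
FIRST(S) = {0, 2}
FIRST(W) = {0, 2}
FIRST(X) = {1, ε}
FIRST(Y) = {0, 2}
Therefore, FIRST(Y) = {0, 2}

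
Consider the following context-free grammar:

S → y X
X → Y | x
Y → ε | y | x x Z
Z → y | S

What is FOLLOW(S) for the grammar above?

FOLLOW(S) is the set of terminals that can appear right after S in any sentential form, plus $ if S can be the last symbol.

We compute FOLLOW(S) using the standard algorithm.
FOLLOW(S) starts with {$}.
FIRST(S) = {y}
FIRST(X) = {x, y, ε}
FIRST(Y) = {x, y, ε}
FIRST(Z) = {y}
FOLLOW(S) = {$}
FOLLOW(X) = {$}
FOLLOW(Y) = {$}
FOLLOW(Z) = {$}
Therefore, FOLLOW(S) = {$}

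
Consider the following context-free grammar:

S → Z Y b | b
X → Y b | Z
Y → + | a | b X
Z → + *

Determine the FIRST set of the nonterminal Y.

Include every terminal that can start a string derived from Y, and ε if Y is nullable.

We compute FIRST(Y) using the standard algorithm.
FIRST(S) = {+, b}
FIRST(X) = {+, a, b}
FIRST(Y) = {+, a, b}
FIRST(Z) = {+}
Therefore, FIRST(Y) = {+, a, b}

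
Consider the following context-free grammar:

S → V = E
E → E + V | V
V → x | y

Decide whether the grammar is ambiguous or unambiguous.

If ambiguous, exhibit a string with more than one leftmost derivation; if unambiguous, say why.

Unambiguous - every string in the language has a unique leftmost derivation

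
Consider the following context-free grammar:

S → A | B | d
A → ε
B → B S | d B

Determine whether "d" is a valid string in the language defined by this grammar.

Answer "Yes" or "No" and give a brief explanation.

Yes - a valid derivation exists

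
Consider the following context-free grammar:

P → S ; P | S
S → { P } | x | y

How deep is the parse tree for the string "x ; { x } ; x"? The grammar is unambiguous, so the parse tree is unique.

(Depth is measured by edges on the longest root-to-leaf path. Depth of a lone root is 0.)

5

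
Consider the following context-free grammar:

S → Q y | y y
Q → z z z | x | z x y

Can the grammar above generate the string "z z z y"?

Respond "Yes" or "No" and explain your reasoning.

Yes - a valid derivation exists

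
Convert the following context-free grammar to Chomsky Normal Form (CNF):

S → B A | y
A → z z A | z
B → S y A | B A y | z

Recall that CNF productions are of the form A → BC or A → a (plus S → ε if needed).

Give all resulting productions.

S → y; TZ → z; A → z; TY → y; B → z; S → B A; A → TZ X0; X0 → TZ A; B → S X1; X1 → TY A; B → B X2; X2 → A TY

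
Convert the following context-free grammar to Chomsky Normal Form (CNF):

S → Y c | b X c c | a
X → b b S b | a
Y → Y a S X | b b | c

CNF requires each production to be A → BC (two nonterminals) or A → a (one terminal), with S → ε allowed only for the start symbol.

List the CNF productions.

TC → c; TB → b; S → a; X → a; TA → a; Y → c; S → Y TC; S → TB X0; X0 → X X1; X1 → TC TC; X → TB X2; X2 → TB X3; X3 → S TB; Y → Y X4; X4 → TA X5; X5 → S X; Y → TB TB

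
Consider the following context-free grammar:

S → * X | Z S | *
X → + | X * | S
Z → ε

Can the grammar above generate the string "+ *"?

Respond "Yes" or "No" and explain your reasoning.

No - no valid derivation exists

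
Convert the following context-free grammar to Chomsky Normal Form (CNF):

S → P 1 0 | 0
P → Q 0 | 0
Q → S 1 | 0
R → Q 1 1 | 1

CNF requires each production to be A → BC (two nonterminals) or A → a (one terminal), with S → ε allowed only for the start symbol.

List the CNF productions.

T1 → 1; T0 → 0; S → 0; P → 0; Q → 0; R → 1; S → P X0; X0 → T1 T0; P → Q T0; Q → S T1; R → Q X1; X1 → T1 T1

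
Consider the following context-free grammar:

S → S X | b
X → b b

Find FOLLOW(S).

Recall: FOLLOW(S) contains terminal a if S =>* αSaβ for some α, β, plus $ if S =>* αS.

We compute FOLLOW(S) using the standard algorithm.
FOLLOW(S) starts with {$}.
FIRST(S) = {b}
FIRST(X) = {b}
FOLLOW(S) = {$, b}
FOLLOW(X) = {$, b}
Therefore, FOLLOW(S) = {$, b}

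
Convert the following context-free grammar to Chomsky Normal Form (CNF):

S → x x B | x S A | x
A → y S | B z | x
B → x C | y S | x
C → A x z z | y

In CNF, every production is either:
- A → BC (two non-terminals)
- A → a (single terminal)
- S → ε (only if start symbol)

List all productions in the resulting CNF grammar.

TX → x; S → x; TY → y; TZ → z; A → x; B → x; C → y; S → TX X0; X0 → TX B; S → TX X1; X1 → S A; A → TY S; A → B TZ; B → TX C; B → TY S; C → A X2; X2 → TX X3; X3 → TZ TZ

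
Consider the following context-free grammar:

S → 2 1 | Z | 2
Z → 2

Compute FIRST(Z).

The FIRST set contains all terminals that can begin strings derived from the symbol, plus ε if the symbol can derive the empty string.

We compute FIRST(Z) using the standard algorithm.
FIRST(S) = {2}
FIRST(Z) = {2}
Therefore, FIRST(Z) = {2}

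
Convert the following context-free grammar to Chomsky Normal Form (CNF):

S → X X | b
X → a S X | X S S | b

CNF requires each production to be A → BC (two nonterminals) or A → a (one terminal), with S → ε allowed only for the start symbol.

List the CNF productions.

S → b; TA → a; X → b; S → X X; X → TA X0; X0 → S X; X → X X1; X1 → S S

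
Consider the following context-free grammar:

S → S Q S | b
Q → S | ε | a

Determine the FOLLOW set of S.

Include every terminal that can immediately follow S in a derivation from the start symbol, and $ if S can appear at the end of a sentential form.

We compute FOLLOW(S) using the standard algorithm.
FOLLOW(S) starts with {$}.
FIRST(Q) = {a, b, ε}
FIRST(S) = {b}
FOLLOW(Q) = {b}
FOLLOW(S) = {$, a, b}
Therefore, FOLLOW(S) = {$, a, b}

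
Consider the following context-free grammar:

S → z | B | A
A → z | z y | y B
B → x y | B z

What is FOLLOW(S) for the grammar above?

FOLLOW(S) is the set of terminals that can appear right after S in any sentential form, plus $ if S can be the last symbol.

We compute FOLLOW(S) using the standard algorithm.
FOLLOW(S) starts with {$}.
FIRST(A) = {y, z}
FIRST(B) = {x}
FIRST(S) = {x, y, z}
FOLLOW(A) = {$}
FOLLOW(B) = {$, z}
FOLLOW(S) = {$}
Therefore, FOLLOW(S) = {$}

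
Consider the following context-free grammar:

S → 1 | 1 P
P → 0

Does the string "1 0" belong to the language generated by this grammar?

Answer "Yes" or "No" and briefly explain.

Yes - a valid derivation exists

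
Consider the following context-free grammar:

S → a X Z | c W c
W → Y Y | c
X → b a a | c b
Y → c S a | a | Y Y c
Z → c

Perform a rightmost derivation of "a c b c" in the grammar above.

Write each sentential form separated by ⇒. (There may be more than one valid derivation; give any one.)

S ⇒ a X Z ⇒ a X c ⇒ a c b c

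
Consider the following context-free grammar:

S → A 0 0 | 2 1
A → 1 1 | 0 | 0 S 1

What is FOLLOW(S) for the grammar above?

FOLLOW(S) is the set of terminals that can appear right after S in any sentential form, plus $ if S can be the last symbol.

We compute FOLLOW(S) using the standard algorithm.
FOLLOW(S) starts with {$}.
FIRST(A) = {0, 1}
FIRST(S) = {0, 1, 2}
FOLLOW(A) = {0}
FOLLOW(S) = {$, 1}
Therefore, FOLLOW(S) = {$, 1}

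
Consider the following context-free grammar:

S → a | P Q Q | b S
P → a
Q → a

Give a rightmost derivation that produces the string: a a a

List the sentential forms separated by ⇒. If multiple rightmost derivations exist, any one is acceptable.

S ⇒ P Q Q ⇒ P Q a ⇒ P a a ⇒ a a a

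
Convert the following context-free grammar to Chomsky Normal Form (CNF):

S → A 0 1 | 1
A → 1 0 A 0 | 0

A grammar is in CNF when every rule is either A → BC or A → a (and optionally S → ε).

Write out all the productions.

T0 → 0; T1 → 1; S → 1; A → 0; S → A X0; X0 → T0 T1; A → T1 X1; X1 → T0 X2; X2 → A T0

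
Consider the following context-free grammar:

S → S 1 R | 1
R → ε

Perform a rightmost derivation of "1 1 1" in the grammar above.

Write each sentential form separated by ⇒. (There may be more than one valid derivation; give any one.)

S ⇒ S 1 R ⇒ S 1 ⇒ S 1 R 1 ⇒ S 1 1 ⇒ 1 1 1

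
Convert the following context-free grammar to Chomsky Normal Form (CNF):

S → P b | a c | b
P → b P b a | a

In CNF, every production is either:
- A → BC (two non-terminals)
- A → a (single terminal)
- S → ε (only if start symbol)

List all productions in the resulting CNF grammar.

TB → b; TA → a; TC → c; S → b; P → a; S → P TB; S → TA TC; P → TB X0; X0 → P X1; X1 → TB TA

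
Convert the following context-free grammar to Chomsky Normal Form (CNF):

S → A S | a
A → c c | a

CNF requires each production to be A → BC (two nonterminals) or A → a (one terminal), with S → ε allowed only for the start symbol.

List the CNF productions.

S → a; TC → c; A → a; S → A S; A → TC TC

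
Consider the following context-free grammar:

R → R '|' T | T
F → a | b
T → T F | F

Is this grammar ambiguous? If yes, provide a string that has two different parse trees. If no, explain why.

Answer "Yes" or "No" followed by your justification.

No - the grammar is unambiguous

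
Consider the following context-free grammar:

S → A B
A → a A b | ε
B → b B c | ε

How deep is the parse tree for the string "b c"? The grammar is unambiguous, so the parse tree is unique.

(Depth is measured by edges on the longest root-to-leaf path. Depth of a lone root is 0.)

3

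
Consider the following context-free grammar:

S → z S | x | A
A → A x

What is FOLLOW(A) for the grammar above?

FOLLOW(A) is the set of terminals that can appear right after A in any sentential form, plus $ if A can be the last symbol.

We compute FOLLOW(A) using the standard algorithm.
FOLLOW(S) starts with {$}.
FIRST(A) = {}
FIRST(S) = {x, z}
FOLLOW(A) = {$, x}
FOLLOW(S) = {$}
Therefore, FOLLOW(A) = {$, x}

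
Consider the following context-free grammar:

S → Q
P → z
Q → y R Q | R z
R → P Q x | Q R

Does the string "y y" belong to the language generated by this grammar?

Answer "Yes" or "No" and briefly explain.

No - no valid derivation exists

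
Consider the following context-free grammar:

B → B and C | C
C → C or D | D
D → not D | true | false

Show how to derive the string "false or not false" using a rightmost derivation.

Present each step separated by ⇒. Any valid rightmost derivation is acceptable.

B ⇒ C ⇒ C or D ⇒ C or not D ⇒ C or not false ⇒ D or not false ⇒ false or not false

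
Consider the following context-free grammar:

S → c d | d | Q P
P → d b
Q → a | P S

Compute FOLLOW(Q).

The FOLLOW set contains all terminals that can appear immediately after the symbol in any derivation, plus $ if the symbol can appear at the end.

We compute FOLLOW(Q) using the standard algorithm.
FOLLOW(S) starts with {$}.
FIRST(P) = {d}
FIRST(Q) = {a, d}
FIRST(S) = {a, c, d}
FOLLOW(P) = {$, a, c, d}
FOLLOW(Q) = {d}
FOLLOW(S) = {$, d}
Therefore, FOLLOW(Q) = {d}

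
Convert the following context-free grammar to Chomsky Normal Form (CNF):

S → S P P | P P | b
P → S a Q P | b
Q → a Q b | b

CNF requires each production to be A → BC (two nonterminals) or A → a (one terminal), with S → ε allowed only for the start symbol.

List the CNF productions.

S → b; TA → a; P → b; TB → b; Q → b; S → S X0; X0 → P P; S → P P; P → S X1; X1 → TA X2; X2 → Q P; Q → TA X3; X3 → Q TB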